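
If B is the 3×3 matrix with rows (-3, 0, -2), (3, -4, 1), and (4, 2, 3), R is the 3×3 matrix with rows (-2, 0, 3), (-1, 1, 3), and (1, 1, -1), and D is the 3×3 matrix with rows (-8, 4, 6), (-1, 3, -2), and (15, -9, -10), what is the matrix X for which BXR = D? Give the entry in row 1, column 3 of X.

Left-multiply by B⁻¹ and right-multiply by R⁻¹: X = B⁻¹DR⁻¹.
det B = -2; the adjugate gives B⁻¹ = [[7, 2, 4], [5/2, 1/2, 3/2], [-11, -3, -6]].
det R = 2, so R⁻¹ = [[-2, 3/2, -3/2], [1, -1/2, 3/2], [-1, 1, -1]].
B⁻¹D = [[2, -2, -2], [2, -2, -1], [1, 1, 0]].
X = (B⁻¹D)R⁻¹ = [[-4, 2, -4], [-5, 3, -5], [-1, 1, 0]].

-4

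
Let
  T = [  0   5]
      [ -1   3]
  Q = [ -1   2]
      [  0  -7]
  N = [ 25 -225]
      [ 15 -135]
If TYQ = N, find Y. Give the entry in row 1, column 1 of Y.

0

Isolating Y: multiply by T⁻¹ from the left and Q⁻¹ from the right, so Y = T⁻¹NQ⁻¹.
T has determinant 5; T⁻¹ = [[3/5, -1], [1/5, 0]].
det Q = 7, so Q⁻¹ = [[-1, -2/7], [0, -1/7]].
T⁻¹N = [[0, 0], [5, -45]].
Y = (T⁻¹N)Q⁻¹ = [[0, 0], [-5, 5]].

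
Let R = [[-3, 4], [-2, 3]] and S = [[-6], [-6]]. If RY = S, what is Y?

Y = [[-6], [-6]]

R is on the left of Y, so left-multiply by R⁻¹: Y = R⁻¹S.
det R = -1; the adjugate gives R⁻¹ = [[-3, 4], [-2, 3]].
Y = R⁻¹S = [[-3, 4], [-2, 3]] · [[-6], [-6]] = [[-6], [-6]].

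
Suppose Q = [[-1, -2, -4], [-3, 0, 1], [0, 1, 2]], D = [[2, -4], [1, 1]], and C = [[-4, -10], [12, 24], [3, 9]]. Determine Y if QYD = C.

Y = [[1, -4], [-3, -3], [1, 4]]

Y = Q⁻¹CD⁻¹ (apply Q⁻¹ on the left and D⁻¹ on the right).
det Q = 1, so Q⁻¹ = [[-1, 0, -2], [6, -2, 13], [-3, 1, -6]].
D has determinant 6; D⁻¹ = [[1/6, 2/3], [-1/6, 1/3]].
Q⁻¹C = [[-2, -8], [-9, 9], [6, 0]].
Y = (Q⁻¹C)D⁻¹ = [[1, -4], [-3, -3], [1, 4]].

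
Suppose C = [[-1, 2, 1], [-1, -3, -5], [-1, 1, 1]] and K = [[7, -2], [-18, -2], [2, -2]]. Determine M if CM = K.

M = [[3, 2], [5, 0], [0, 0]]

C is on the left of M, so left-multiply by C⁻¹: M = C⁻¹K.
det C = 6, so C⁻¹ = [[1/3, -1/6, -7/6], [1, 0, -1], [-2/3, -1/6, 5/6]].
M = C⁻¹K = [[1/3, -1/6, -7/6], [1, 0, -1], [-2/3, -1/6, 5/6]] · [[7, -2], [-18, -2], [2, -2]] = [[3, 2], [5, 0], [0, 0]].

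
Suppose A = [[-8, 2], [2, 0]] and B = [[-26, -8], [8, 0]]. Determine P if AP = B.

Since A multiplies P on the left, P = A⁻¹B.
det A = -4; the adjugate gives A⁻¹ = [[0, 1/2], [1/2, 2]].
P = A⁻¹B = [[0, 1/2], [1/2, 2]] · [[-26, -8], [8, 0]] = [[4, 0], [3, -4]].

P = [[4, 0], [3, -4]]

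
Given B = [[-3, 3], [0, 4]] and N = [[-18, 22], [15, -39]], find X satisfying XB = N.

Right-multiplying both sides by B⁻¹ gives X = NB⁻¹.
det B = -12; the adjugate gives B⁻¹ = [[-1/3, 1/4], [0, 1/4]].
X = NB⁻¹ = [[-18, 22], [15, -39]] · [[-1/3, 1/4], [0, 1/4]] = [[6, 1], [-5, -6]].

X = [[6, 1], [-5, -6]]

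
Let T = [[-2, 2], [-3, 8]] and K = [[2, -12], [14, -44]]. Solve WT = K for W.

Since T sits to the right of W, W = KT⁻¹.
det T = -10, so T⁻¹ = [[-4/5, 1/5], [-3/10, 1/5]].
W = KT⁻¹ = [[2, -12], [14, -44]] · [[-4/5, 1/5], [-3/10, 1/5]] = [[2, -2], [2, -6]].

W = [[2, -2], [2, -6]]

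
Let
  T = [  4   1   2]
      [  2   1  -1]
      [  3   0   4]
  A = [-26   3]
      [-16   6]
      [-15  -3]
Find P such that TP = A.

P = [[-5, 3], [-6, -3], [0, -3]]

Left-multiplying both sides by T⁻¹ gives P = T⁻¹A.
det T = -1, so T⁻¹ = [[-4, 4, 3], [11, -10, -8], [3, -3, -2]].
P = T⁻¹A = [[-4, 4, 3], [11, -10, -8], [3, -3, -2]] · [[-26, 3], [-16, 6], [-15, -3]] = [[-5, 3], [-6, -3], [0, -3]].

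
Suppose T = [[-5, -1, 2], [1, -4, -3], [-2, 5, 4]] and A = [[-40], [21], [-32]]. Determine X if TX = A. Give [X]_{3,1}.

T is on the left of X, so left-multiply by T⁻¹: X = T⁻¹A.
T has determinant -3; T⁻¹ = [[1/3, -14/3, -11/3], [-2/3, 16/3, 13/3], [1, -9, -7]].
X = T⁻¹A = [[1/3, -14/3, -11/3], [-2/3, 16/3, 13/3], [1, -9, -7]] · [[-40], [21], [-32]] = [[6], [0], [-5]].

-5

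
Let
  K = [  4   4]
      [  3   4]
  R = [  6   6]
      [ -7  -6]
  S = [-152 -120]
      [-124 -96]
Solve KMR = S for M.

Left-multiply by K⁻¹ and right-multiply by R⁻¹: M = K⁻¹SR⁻¹.
K has determinant 4; K⁻¹ = [[1, -1], [-3/4, 1]].
det R = 6; the adjugate gives R⁻¹ = [[-1, -1], [7/6, 1]].
K⁻¹S = [[-28, -24], [-10, -6]].
M = (K⁻¹S)R⁻¹ = [[0, 4], [3, 4]].

M = [[0, 4], [3, 4]]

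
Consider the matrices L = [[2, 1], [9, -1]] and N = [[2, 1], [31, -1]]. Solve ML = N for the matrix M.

M = [[1, 0], [2, 3]]

L is on the right of M, so right-multiply by L⁻¹: M = NL⁻¹.
L has determinant -11; L⁻¹ = [[1/11, 1/11], [9/11, -2/11]].
M = NL⁻¹ = [[2, 1], [31, -1]] · [[1/11, 1/11], [9/11, -2/11]] = [[1, 0], [2, 3]].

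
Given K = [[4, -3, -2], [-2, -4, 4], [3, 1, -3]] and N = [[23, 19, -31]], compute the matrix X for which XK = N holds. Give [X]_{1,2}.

Since K sits to the right of X, X = NK⁻¹.
K has determinant -6; K⁻¹ = [[-4/3, 11/6, 10/3], [-1, 1, 2], [-5/3, 13/6, 11/3]].
X = NK⁻¹ = [[23, 19, -31]] · [[-4/3, 11/6, 10/3], [-1, 1, 2], [-5/3, 13/6, 11/3]] = [[2, -6, 1]].

-6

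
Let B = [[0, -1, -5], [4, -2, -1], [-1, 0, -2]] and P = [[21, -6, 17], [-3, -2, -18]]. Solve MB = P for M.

M = [[-4, 5, -1], [6, -2, -5]]

Since B sits to the right of M, M = PB⁻¹.
B has determinant 1; B⁻¹ = [[4, -2, -9], [9, -5, -20], [-2, 1, 4]].
M = PB⁻¹ = [[21, -6, 17], [-3, -2, -18]] · [[4, -2, -9], [9, -5, -20], [-2, 1, 4]] = [[-4, 5, -1], [6, -2, -5]].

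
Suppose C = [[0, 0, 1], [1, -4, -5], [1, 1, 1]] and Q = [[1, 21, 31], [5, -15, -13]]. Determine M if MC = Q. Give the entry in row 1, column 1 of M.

6

Since C sits to the right of M, M = QC⁻¹.
C has determinant 5; C⁻¹ = [[1/5, 1/5, 4/5], [-6/5, -1/5, 1/5], [1, 0, 0]].
M = QC⁻¹ = [[1, 21, 31], [5, -15, -13]] · [[1/5, 1/5, 4/5], [-6/5, -1/5, 1/5], [1, 0, 0]] = [[6, -4, 5], [6, 4, 1]].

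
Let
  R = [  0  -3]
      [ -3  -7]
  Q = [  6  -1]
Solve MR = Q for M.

R is on the right of M, so right-multiply by R⁻¹: M = QR⁻¹.
det R = -9, so R⁻¹ = [[7/9, -1/3], [-1/3, 0]].
M = QR⁻¹ = [[6, -1]] · [[7/9, -1/3], [-1/3, 0]] = [[5, -2]].

M = [[5, -2]]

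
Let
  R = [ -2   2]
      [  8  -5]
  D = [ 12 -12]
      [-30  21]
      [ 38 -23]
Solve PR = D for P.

R is on the right of P, so right-multiply by R⁻¹: P = DR⁻¹.
det R = -6, so R⁻¹ = [[5/6, 1/3], [4/3, 1/3]].
P = DR⁻¹ = [[12, -12], [-30, 21], [38, -23]] · [[5/6, 1/3], [4/3, 1/3]] = [[-6, 0], [3, -3], [1, 5]].

P = [[-6, 0], [3, -3], [1, 5]]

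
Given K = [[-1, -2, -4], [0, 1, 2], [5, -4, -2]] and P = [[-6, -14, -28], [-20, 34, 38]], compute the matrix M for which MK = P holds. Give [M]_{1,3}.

K is on the right of M, so right-multiply by K⁻¹: M = PK⁻¹.
det K = -6, so K⁻¹ = [[-1, -2, 0], [-5/3, -11/3, -1/3], [5/6, 7/3, 1/6]].
M = PK⁻¹ = [[-6, -14, -28], [-20, 34, 38]] · [[-1, -2, 0], [-5/3, -11/3, -1/3], [5/6, 7/3, 1/6]] = [[6, -2, 0], [-5, 4, -5]].

0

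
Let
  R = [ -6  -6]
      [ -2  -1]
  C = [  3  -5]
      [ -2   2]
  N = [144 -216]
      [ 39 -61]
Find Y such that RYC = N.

Y = [[-5, 0], [-1, 3]]

Left-multiply by R⁻¹ and right-multiply by C⁻¹: Y = R⁻¹NC⁻¹.
det R = -6, so R⁻¹ = [[1/6, -1], [-1/3, 1]].
C has determinant -4; C⁻¹ = [[-1/2, -5/4], [-1/2, -3/4]].
R⁻¹N = [[-15, 25], [-9, 11]].
Y = (R⁻¹N)C⁻¹ = [[-5, 0], [-1, 3]].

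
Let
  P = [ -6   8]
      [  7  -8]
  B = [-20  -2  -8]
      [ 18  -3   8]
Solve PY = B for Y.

Y = [[-2, -5, 0], [-4, -4, -1]]

Left-multiplying both sides by P⁻¹ gives Y = P⁻¹B.
det P = -8; the adjugate gives P⁻¹ = [[1, 1], [7/8, 3/4]].
Y = P⁻¹B = [[1, 1], [7/8, 3/4]] · [[-20, -2, -8], [18, -3, 8]] = [[-2, -5, 0], [-4, -4, -1]].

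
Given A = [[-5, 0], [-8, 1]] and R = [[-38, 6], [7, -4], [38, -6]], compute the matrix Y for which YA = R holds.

Y = [[-2, 6], [5, -4], [2, -6]]

Since A sits to the right of Y, Y = RA⁻¹.
det A = -5, so A⁻¹ = [[-1/5, 0], [-8/5, 1]].
Y = RA⁻¹ = [[-38, 6], [7, -4], [38, -6]] · [[-1/5, 0], [-8/5, 1]] = [[-2, 6], [5, -4], [2, -6]].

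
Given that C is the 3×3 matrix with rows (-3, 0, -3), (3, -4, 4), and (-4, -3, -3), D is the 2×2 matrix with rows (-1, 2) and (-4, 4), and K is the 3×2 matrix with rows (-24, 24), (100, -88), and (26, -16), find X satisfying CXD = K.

X = C⁻¹KD⁻¹ (apply C⁻¹ on the left and D⁻¹ on the right).
det C = 3; the adjugate gives C⁻¹ = [[8, 3, -4], [-7/3, -1, 1], [-25/3, -3, 4]].
det D = 4, so D⁻¹ = [[1, -1/2], [1, -1/4]].
C⁻¹K = [[4, -8], [-18, 16], [4, 0]].
X = (C⁻¹K)D⁻¹ = [[-4, 0], [-2, 5], [4, -2]].

X = [[-4, 0], [-2, 5], [4, -2]]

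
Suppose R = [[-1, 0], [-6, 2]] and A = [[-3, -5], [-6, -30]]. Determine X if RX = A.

X = [[3, 5], [6, 0]]

R is on the left of X, so left-multiply by R⁻¹: X = R⁻¹A.
det R = -2; the adjugate gives R⁻¹ = [[-1, 0], [-3, 1/2]].
X = R⁻¹A = [[-1, 0], [-3, 1/2]] · [[-3, -5], [-6, -30]] = [[3, 5], [6, 0]].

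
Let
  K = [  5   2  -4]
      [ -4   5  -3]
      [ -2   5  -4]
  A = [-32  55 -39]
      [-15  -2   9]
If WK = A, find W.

Since K sits to the right of W, W = AK⁻¹.
det K = -5, so K⁻¹ = [[1, 12/5, -14/5], [2, 28/5, -31/5], [2, 29/5, -33/5]].
W = AK⁻¹ = [[-32, 55, -39], [-15, -2, 9]] · [[1, 12/5, -14/5], [2, 28/5, -31/5], [2, 29/5, -33/5]] = [[0, 5, 6], [-1, 5, -5]].

W = [[0, 5, 6], [-1, 5, -5]]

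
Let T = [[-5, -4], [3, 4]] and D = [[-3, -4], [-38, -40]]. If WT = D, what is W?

W = [[0, -1], [4, -6]]

T is on the right of W, so right-multiply by T⁻¹: W = DT⁻¹.
det T = -8; the adjugate gives T⁻¹ = [[-1/2, -1/2], [3/8, 5/8]].
W = DT⁻¹ = [[-3, -4], [-38, -40]] · [[-1/2, -1/2], [3/8, 5/8]] = [[0, -1], [4, -6]].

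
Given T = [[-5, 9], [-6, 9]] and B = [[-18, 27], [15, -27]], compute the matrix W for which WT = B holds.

T is on the right of W, so right-multiply by T⁻¹: W = BT⁻¹.
det T = 9, so T⁻¹ = [[1, -1], [2/3, -5/9]].
W = BT⁻¹ = [[-18, 27], [15, -27]] · [[1, -1], [2/3, -5/9]] = [[0, 3], [-3, 0]].

W = [[0, 3], [-3, 0]]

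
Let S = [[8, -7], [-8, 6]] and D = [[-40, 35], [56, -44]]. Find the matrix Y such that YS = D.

Y = [[-5, 0], [2, -5]]

S is on the right of Y, so right-multiply by S⁻¹: Y = DS⁻¹.
S has determinant -8; S⁻¹ = [[-3/4, -7/8], [-1, -1]].
Y = DS⁻¹ = [[-40, 35], [56, -44]] · [[-3/4, -7/8], [-1, -1]] = [[-5, 0], [2, -5]].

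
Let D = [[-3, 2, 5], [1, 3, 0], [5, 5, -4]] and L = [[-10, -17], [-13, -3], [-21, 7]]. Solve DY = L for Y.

Y = [[-1, 0], [-4, -1], [-1, -3]]

Since D multiplies Y on the left, Y = D⁻¹L.
D has determinant -6; D⁻¹ = [[2, -11/2, 5/2], [-2/3, 13/6, -5/6], [5/3, -25/6, 11/6]].
Y = D⁻¹L = [[2, -11/2, 5/2], [-2/3, 13/6, -5/6], [5/3, -25/6, 11/6]] · [[-10, -17], [-13, -3], [-21, 7]] = [[-1, 0], [-4, -1], [-1, -3]].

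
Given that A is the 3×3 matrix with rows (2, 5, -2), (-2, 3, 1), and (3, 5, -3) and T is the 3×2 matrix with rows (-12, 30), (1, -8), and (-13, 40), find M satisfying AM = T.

M = [[-6, 4], [-2, 2], [-5, -6]]

Left-multiplying both sides by A⁻¹ gives M = A⁻¹T.
A has determinant -5; A⁻¹ = [[14/5, -1, -11/5], [3/5, 0, -2/5], [19/5, -1, -16/5]].
M = A⁻¹T = [[14/5, -1, -11/5], [3/5, 0, -2/5], [19/5, -1, -16/5]] · [[-12, 30], [1, -8], [-13, 40]] = [[-6, 4], [-2, 2], [-5, -6]].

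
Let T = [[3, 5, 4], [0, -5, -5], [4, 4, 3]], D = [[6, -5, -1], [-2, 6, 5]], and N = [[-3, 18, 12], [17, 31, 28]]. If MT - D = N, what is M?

MT = N + D = [[3, 13, 11], [15, 37, 33]].
T is on the right of M, so right-multiply by T⁻¹: M = (N + D)T⁻¹.
det T = -5; the adjugate gives T⁻¹ = [[-1, -1/5, 1], [4, 7/5, -3], [-4, -8/5, 3]].
M = (N + D)T⁻¹ = [[5, 0, -3], [1, -4, 3]].

M = [[5, 0, -3], [1, -4, 3]]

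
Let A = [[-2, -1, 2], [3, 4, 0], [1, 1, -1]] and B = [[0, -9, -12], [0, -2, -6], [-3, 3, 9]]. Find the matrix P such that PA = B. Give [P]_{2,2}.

Since A sits to the right of P, P = BA⁻¹.
det A = 3; the adjugate gives A⁻¹ = [[-4/3, 1/3, -8/3], [1, 0, 2], [-1/3, 1/3, -5/3]].
P = BA⁻¹ = [[0, -9, -12], [0, -2, -6], [-3, 3, 9]] · [[-4/3, 1/3, -8/3], [1, 0, 2], [-1/3, 1/3, -5/3]] = [[-5, -4, 2], [0, -2, 6], [4, 2, -1]].

-2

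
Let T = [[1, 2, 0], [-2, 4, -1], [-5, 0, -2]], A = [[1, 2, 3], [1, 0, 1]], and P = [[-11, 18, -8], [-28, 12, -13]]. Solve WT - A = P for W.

WT = P + A = [[-10, 20, -5], [-27, 12, -12]].
Since T sits to the right of W, W = (P + A)T⁻¹.
T has determinant -6; T⁻¹ = [[4/3, -2/3, 1/3], [-1/6, 1/3, -1/6], [-10/3, 5/3, -4/3]].
W = (P + A)T⁻¹ = [[0, 5, 0], [2, 2, 5]].

W = [[0, 5, 0], [2, 2, 5]]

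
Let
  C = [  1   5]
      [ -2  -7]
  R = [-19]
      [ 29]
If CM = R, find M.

M = [[-4], [-3]]

Since C multiplies M on the left, M = C⁻¹R.
det C = 3, so C⁻¹ = [[-7/3, -5/3], [2/3, 1/3]].
M = C⁻¹R = [[-7/3, -5/3], [2/3, 1/3]] · [[-19], [29]] = [[-4], [-3]].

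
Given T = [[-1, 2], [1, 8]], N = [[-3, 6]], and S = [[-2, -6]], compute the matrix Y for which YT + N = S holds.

YT = S − N = [[1, -12]].
Right-multiplying both sides by T⁻¹ gives Y = (S − N)T⁻¹.
det T = -10; the adjugate gives T⁻¹ = [[-4/5, 1/5], [1/10, 1/10]].
Y = (S − N)T⁻¹ = [[-2, -1]].

Y = [[-2, -1]]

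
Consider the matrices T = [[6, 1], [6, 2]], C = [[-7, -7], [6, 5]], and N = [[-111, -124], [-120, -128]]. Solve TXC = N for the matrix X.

X = [[5, 3], [-3, -5]]

Left-multiply by T⁻¹ and right-multiply by C⁻¹: X = T⁻¹NC⁻¹.
det T = 6, so T⁻¹ = [[1/3, -1/6], [-1, 1]].
C has determinant 7; C⁻¹ = [[5/7, 1], [-6/7, -1]].
T⁻¹N = [[-17, -20], [-9, -4]].
X = (T⁻¹N)C⁻¹ = [[5, 3], [-3, -5]].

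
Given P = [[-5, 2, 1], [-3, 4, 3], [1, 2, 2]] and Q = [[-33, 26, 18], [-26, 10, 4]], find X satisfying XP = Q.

X = [[6, 2, 3], [1, 5, -6]]

Right-multiplying both sides by P⁻¹ gives X = QP⁻¹.
P has determinant -2; P⁻¹ = [[-1, 1, -1], [-9/2, 11/2, -6], [5, -6, 7]].
X = QP⁻¹ = [[-33, 26, 18], [-26, 10, 4]] · [[-1, 1, -1], [-9/2, 11/2, -6], [5, -6, 7]] = [[6, 2, 3], [1, 5, -6]].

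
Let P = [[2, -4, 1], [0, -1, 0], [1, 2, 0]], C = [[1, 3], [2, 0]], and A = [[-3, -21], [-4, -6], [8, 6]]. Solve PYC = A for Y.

Isolating Y: multiply by P⁻¹ from the left and C⁻¹ from the right, so Y = P⁻¹AC⁻¹.
det P = 1; the adjugate gives P⁻¹ = [[0, 2, 1], [0, -1, 0], [1, -8, -2]].
det C = -6; the adjugate gives C⁻¹ = [[0, 1/2], [1/3, -1/6]].
P⁻¹A = [[0, -6], [4, 6], [13, 15]].
Y = (P⁻¹A)C⁻¹ = [[-2, 1], [2, 1], [5, 4]].

Y = [[-2, 1], [2, 1], [5, 4]]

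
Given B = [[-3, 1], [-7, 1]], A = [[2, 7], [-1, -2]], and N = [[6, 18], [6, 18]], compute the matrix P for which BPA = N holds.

P = [[0, 0], [2, -2]]

P = B⁻¹NA⁻¹ (apply B⁻¹ on the left and A⁻¹ on the right).
det B = 4; the adjugate gives B⁻¹ = [[1/4, -1/4], [7/4, -3/4]].
det A = 3, so A⁻¹ = [[-2/3, -7/3], [1/3, 2/3]].
B⁻¹N = [[0, 0], [6, 18]].
P = (B⁻¹N)A⁻¹ = [[0, 0], [2, -2]].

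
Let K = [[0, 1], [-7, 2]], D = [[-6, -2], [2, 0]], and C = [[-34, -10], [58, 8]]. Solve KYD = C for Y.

Y = [[2, -3], [5, -2]]

Left-multiply by K⁻¹ and right-multiply by D⁻¹: Y = K⁻¹CD⁻¹.
det K = 7, so K⁻¹ = [[2/7, -1/7], [1, 0]].
D has determinant 4; D⁻¹ = [[0, 1/2], [-1/2, -3/2]].
K⁻¹C = [[-18, -4], [-34, -10]].
Y = (K⁻¹C)D⁻¹ = [[2, -3], [5, -2]].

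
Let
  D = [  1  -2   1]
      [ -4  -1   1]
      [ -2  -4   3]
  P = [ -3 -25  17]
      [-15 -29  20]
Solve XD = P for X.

D is on the right of X, so right-multiply by D⁻¹: X = PD⁻¹.
det D = -5; the adjugate gives D⁻¹ = [[-1/5, -2/5, 1/5], [-2, -1, 1], [-14/5, -8/5, 9/5]].
X = PD⁻¹ = [[-3, -25, 17], [-15, -29, 20]] · [[-1/5, -2/5, 1/5], [-2, -1, 1], [-14/5, -8/5, 9/5]] = [[3, -1, 5], [5, 3, 4]].

X = [[3, -1, 5], [5, 3, 4]]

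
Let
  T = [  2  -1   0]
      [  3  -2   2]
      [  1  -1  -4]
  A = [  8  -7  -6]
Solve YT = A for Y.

T is on the right of Y, so right-multiply by T⁻¹: Y = AT⁻¹.
T has determinant 6; T⁻¹ = [[5/3, -2/3, -1/3], [7/3, -4/3, -2/3], [-1/6, 1/6, -1/6]].
Y = AT⁻¹ = [[8, -7, -6]] · [[5/3, -2/3, -1/3], [7/3, -4/3, -2/3], [-1/6, 1/6, -1/6]] = [[-2, 3, 3]].

Y = [[-2, 3, 3]]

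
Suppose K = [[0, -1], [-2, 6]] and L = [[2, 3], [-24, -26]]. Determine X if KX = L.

Left-multiplying both sides by K⁻¹ gives X = K⁻¹L.
K has determinant -2; K⁻¹ = [[-3, -1/2], [-1, 0]].
X = K⁻¹L = [[-3, -1/2], [-1, 0]] · [[2, 3], [-24, -26]] = [[6, 4], [-2, -3]].

X = [[6, 4], [-2, -3]]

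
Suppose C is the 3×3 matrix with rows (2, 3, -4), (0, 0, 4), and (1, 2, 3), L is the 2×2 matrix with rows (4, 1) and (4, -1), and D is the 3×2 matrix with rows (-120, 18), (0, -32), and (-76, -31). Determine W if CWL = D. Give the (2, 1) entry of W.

Isolating W: multiply by C⁻¹ from the left and L⁻¹ from the right, so W = C⁻¹DL⁻¹.
det C = -4, so C⁻¹ = [[2, 17/4, -3], [-1, -5/2, 2], [0, 1/4, 0]].
det L = -8, so L⁻¹ = [[1/8, 1/8], [1/2, -1/2]].
C⁻¹D = [[-12, -7], [-32, 0], [0, -8]].
W = (C⁻¹D)L⁻¹ = [[-5, 2], [-4, -4], [-4, 4]].

-4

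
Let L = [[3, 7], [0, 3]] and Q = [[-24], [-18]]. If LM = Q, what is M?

Since L multiplies M on the left, M = L⁻¹Q.
det L = 9; the adjugate gives L⁻¹ = [[1/3, -7/9], [0, 1/3]].
M = L⁻¹Q = [[1/3, -7/9], [0, 1/3]] · [[-24], [-18]] = [[6], [-6]].

M = [[6], [-6]]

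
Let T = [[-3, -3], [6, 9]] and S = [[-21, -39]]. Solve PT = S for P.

T is on the right of P, so right-multiply by T⁻¹: P = ST⁻¹.
det T = -9; the adjugate gives T⁻¹ = [[-1, -1/3], [2/3, 1/3]].
P = ST⁻¹ = [[-21, -39]] · [[-1, -1/3], [2/3, 1/3]] = [[-5, -6]].

P = [[-5, -6]]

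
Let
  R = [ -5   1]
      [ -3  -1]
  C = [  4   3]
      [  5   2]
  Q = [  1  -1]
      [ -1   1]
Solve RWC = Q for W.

Isolating W: multiply by R⁻¹ from the left and C⁻¹ from the right, so W = R⁻¹QC⁻¹.
det R = 8; the adjugate gives R⁻¹ = [[-1/8, -1/8], [3/8, -5/8]].
C has determinant -7; C⁻¹ = [[-2/7, 3/7], [5/7, -4/7]].
R⁻¹Q = [[0, 0], [1, -1]].
W = (R⁻¹Q)C⁻¹ = [[0, 0], [-1, 1]].

W = [[0, 0], [-1, 1]]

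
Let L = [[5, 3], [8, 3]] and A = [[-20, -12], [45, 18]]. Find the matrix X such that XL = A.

X = [[-4, 0], [1, 5]]

Right-multiplying both sides by L⁻¹ gives X = AL⁻¹.
L has determinant -9; L⁻¹ = [[-1/3, 1/3], [8/9, -5/9]].
X = AL⁻¹ = [[-20, -12], [45, 18]] · [[-1/3, 1/3], [8/9, -5/9]] = [[-4, 0], [1, 5]].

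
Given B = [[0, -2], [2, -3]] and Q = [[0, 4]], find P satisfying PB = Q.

P = [[-2, 0]]

B is on the right of P, so right-multiply by B⁻¹: P = QB⁻¹.
B has determinant 4; B⁻¹ = [[-3/4, 1/2], [-1/2, 0]].
P = QB⁻¹ = [[0, 4]] · [[-3/4, 1/2], [-1/2, 0]] = [[-2, 0]].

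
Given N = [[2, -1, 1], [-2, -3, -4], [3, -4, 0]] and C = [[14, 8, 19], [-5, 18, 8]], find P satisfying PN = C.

P = [[-1, -5, 2], [0, -2, -3]]

Right-multiplying both sides by N⁻¹ gives P = CN⁻¹.
N has determinant -3; N⁻¹ = [[16/3, 4/3, -7/3], [4, 1, -2], [-17/3, -5/3, 8/3]].
P = CN⁻¹ = [[14, 8, 19], [-5, 18, 8]] · [[16/3, 4/3, -7/3], [4, 1, -2], [-17/3, -5/3, 8/3]] = [[-1, -5, 2], [0, -2, -3]].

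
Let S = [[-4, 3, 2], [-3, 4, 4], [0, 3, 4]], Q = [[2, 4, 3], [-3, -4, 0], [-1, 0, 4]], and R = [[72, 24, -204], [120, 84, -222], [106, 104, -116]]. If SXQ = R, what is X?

Left-multiply by S⁻¹ and right-multiply by Q⁻¹: X = S⁻¹RQ⁻¹.
det S = 2, so S⁻¹ = [[2, -3, 2], [6, -8, 5], [-9/2, 6, -7/2]].
det Q = 4; the adjugate gives Q⁻¹ = [[-4, -4, 3], [3, 11/4, -9/4], [-1, -1, 1]].
S⁻¹R = [[-4, 4, 26], [2, -8, -28], [25, 32, -8]].
X = (S⁻¹R)Q⁻¹ = [[2, 1, 5], [-4, -2, -4], [4, -4, -5]].

X = [[2, 1, 5], [-4, -2, -4], [4, -4, -5]]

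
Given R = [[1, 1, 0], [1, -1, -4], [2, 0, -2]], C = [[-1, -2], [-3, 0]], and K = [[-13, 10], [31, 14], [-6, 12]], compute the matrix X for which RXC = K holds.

X = [[0, 5], [-5, 1], [3, 3]]

X = R⁻¹KC⁻¹ (apply R⁻¹ on the left and C⁻¹ on the right).
R has determinant -4; R⁻¹ = [[-1/2, -1/2, 1], [3/2, 1/2, -1], [-1/2, -1/2, 1/2]].
det C = -6, so C⁻¹ = [[0, -1/3], [-1/2, 1/6]].
R⁻¹K = [[-15, 0], [2, 10], [-12, -6]].
X = (R⁻¹K)C⁻¹ = [[0, 5], [-5, 1], [3, 3]].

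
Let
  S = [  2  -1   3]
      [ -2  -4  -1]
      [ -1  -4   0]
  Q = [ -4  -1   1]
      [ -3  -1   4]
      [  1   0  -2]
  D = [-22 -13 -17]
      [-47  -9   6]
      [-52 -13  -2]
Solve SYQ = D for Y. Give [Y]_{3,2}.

3

Left-multiply by S⁻¹ and right-multiply by Q⁻¹: Y = S⁻¹DQ⁻¹.
S has determinant 3; S⁻¹ = [[-4/3, -4, 13/3], [1/3, 1, -4/3], [4/3, 3, -10/3]].
Q has determinant -5; Q⁻¹ = [[-2/5, 2/5, 3/5], [2/5, -7/5, -13/5], [-1/5, 1/5, -1/5]].
S⁻¹D = [[-8, -3, -10], [15, 4, 3], [3, -1, 2]].
Y = (S⁻¹D)Q⁻¹ = [[4, -1, 5], [-5, 1, -2], [-2, 3, 4]].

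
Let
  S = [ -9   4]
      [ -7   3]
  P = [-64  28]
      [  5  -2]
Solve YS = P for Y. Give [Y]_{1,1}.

4

Right-multiplying both sides by S⁻¹ gives Y = PS⁻¹.
det S = 1; the adjugate gives S⁻¹ = [[3, -4], [7, -9]].
Y = PS⁻¹ = [[-64, 28], [5, -2]] · [[3, -4], [7, -9]] = [[4, 4], [1, -2]].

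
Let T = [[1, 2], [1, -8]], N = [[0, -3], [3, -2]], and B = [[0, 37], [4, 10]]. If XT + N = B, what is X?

XT = B − N = [[0, 40], [1, 12]].
Since T sits to the right of X, X = (B − N)T⁻¹.
T has determinant -10; T⁻¹ = [[4/5, 1/5], [1/10, -1/10]].
X = (B − N)T⁻¹ = [[4, -4], [2, -1]].

X = [[4, -4], [2, -1]]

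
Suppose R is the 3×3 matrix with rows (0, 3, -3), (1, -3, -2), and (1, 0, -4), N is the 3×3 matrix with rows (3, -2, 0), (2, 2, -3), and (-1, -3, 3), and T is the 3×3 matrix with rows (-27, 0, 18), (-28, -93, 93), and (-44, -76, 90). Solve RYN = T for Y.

Left-multiply by R⁻¹ and right-multiply by N⁻¹: Y = R⁻¹TN⁻¹.
R has determinant -3; R⁻¹ = [[-4, -4, 5], [-2/3, -1, 1], [-1, -1, 1]].
det N = -3, so N⁻¹ = [[1, -2, -2], [1, -3, -3], [4/3, -11/3, -10/3]].
R⁻¹T = [[0, -8, 6], [2, 17, -15], [11, 17, -21]].
Y = (R⁻¹T)N⁻¹ = [[0, 2, 4], [-1, 0, -5], [0, 4, -3]].

Y = [[0, 2, 4], [-1, 0, -5], [0, 4, -3]]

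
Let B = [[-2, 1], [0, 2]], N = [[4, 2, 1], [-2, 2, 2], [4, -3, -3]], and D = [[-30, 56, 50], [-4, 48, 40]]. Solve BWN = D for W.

Left-multiply by B⁻¹ and right-multiply by N⁻¹: W = B⁻¹DN⁻¹.
B has determinant -4; B⁻¹ = [[-1/2, 1/4], [0, 1/2]].
det N = 2, so N⁻¹ = [[0, 3/2, 1], [1, -8, -5], [-1, 10, 6]].
B⁻¹D = [[14, -16, -15], [-2, 24, 20]].
W = (B⁻¹D)N⁻¹ = [[-1, -1, 4], [4, 5, -2]].

W = [[-1, -1, 4], [4, 5, -2]]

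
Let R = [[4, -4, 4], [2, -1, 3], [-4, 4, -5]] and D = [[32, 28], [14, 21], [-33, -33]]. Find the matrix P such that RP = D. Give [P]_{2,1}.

Left-multiplying both sides by R⁻¹ gives P = R⁻¹D.
det R = -4, so R⁻¹ = [[7/4, 1, 2], [1/2, 1, 1], [-1, 0, -1]].
P = R⁻¹D = [[7/4, 1, 2], [1/2, 1, 1], [-1, 0, -1]] · [[32, 28], [14, 21], [-33, -33]] = [[4, 4], [-3, 2], [1, 5]].

-3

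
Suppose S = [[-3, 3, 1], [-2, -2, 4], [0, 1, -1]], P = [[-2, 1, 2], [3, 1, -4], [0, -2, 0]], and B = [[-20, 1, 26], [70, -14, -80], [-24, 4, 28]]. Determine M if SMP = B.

M = [[-1, 2, 0], [1, -1, -1], [-5, 3, 0]]

Isolating M: multiply by S⁻¹ from the left and P⁻¹ from the right, so M = S⁻¹BP⁻¹.
det S = -2; the adjugate gives S⁻¹ = [[1, -2, -7], [1, -3/2, -5], [1, -3/2, -6]].
det P = 4, so P⁻¹ = [[-2, -1, -3/2], [0, 0, -1/2], [-3/2, -1, -5/4]].
S⁻¹B = [[8, 1, -10], [-5, 2, 6], [19, -2, -22]].
M = (S⁻¹B)P⁻¹ = [[-1, 2, 0], [1, -1, -1], [-5, 3, 0]].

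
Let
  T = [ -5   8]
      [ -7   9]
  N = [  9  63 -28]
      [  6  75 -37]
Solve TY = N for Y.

Left-multiplying both sides by T⁻¹ gives Y = T⁻¹N.
det T = 11; the adjugate gives T⁻¹ = [[9/11, -8/11], [7/11, -5/11]].
Y = T⁻¹N = [[9/11, -8/11], [7/11, -5/11]] · [[9, 63, -28], [6, 75, -37]] = [[3, -3, 4], [3, 6, -1]].

Y = [[3, -3, 4], [3, 6, -1]]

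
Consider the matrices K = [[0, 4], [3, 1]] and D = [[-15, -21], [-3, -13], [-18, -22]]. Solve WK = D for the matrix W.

K is on the right of W, so right-multiply by K⁻¹: W = DK⁻¹.
det K = -12, so K⁻¹ = [[-1/12, 1/3], [1/4, 0]].
W = DK⁻¹ = [[-15, -21], [-3, -13], [-18, -22]] · [[-1/12, 1/3], [1/4, 0]] = [[-4, -5], [-3, -1], [-4, -6]].

W = [[-4, -5], [-3, -1], [-4, -6]]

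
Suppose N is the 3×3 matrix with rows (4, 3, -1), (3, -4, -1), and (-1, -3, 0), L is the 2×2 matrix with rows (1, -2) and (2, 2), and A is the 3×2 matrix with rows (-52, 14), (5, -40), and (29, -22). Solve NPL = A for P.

P = N⁻¹AL⁻¹ (apply N⁻¹ on the left and L⁻¹ on the right).
det N = 4, so N⁻¹ = [[-3/4, 3/4, -7/4], [1/4, -1/4, 1/4], [-13/4, 9/4, -25/4]].
det L = 6; the adjugate gives L⁻¹ = [[1/3, 1/3], [-1/3, 1/6]].
N⁻¹A = [[-8, -2], [-7, 8], [-1, 2]].
P = (N⁻¹A)L⁻¹ = [[-2, -3], [-5, -1], [-1, 0]].

P = [[-2, -3], [-5, -1], [-1, 0]]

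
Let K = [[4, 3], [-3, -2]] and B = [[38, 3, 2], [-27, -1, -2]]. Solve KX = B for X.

X = [[5, -3, 2], [6, 5, -2]]

Left-multiplying both sides by K⁻¹ gives X = K⁻¹B.
det K = 1, so K⁻¹ = [[-2, -3], [3, 4]].
X = K⁻¹B = [[-2, -3], [3, 4]] · [[38, 3, 2], [-27, -1, -2]] = [[5, -3, 2], [6, 5, -2]].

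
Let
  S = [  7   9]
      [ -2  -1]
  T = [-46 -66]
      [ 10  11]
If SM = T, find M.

M = [[-4, -3], [-2, -5]]

Since S multiplies M on the left, M = S⁻¹T.
S has determinant 11; S⁻¹ = [[-1/11, -9/11], [2/11, 7/11]].
M = S⁻¹T = [[-1/11, -9/11], [2/11, 7/11]] · [[-46, -66], [10, 11]] = [[-4, -3], [-2, -5]].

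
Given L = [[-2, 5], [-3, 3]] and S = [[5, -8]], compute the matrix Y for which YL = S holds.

Y = [[-1, -1]]

Right-multiplying both sides by L⁻¹ gives Y = SL⁻¹.
det L = 9; the adjugate gives L⁻¹ = [[1/3, -5/9], [1/3, -2/9]].
Y = SL⁻¹ = [[5, -8]] · [[1/3, -5/9], [1/3, -2/9]] = [[-1, -1]].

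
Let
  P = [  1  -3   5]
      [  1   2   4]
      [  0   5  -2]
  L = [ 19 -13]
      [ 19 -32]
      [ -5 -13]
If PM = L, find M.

M = [[-3, 2], [1, -5], [5, -6]]

Since P multiplies M on the left, M = P⁻¹L.
P has determinant -5; P⁻¹ = [[24/5, -19/5, 22/5], [-2/5, 2/5, -1/5], [-1, 1, -1]].
M = P⁻¹L = [[24/5, -19/5, 22/5], [-2/5, 2/5, -1/5], [-1, 1, -1]] · [[19, -13], [19, -32], [-5, -13]] = [[-3, 2], [1, -5], [5, -6]].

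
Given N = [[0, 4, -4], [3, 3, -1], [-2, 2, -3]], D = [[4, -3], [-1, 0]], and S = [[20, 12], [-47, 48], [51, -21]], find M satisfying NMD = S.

M = [[-5, 0], [0, -4], [1, 5]]

Left-multiply by N⁻¹ and right-multiply by D⁻¹: M = N⁻¹SD⁻¹.
det N = -4, so N⁻¹ = [[7/4, -1, -2], [-11/4, 2, 3], [-3, 2, 3]].
det D = -3; the adjugate gives D⁻¹ = [[0, -1], [-1/3, -4/3]].
N⁻¹S = [[-20, 15], [4, 0], [-1, -3]].
M = (N⁻¹S)D⁻¹ = [[-5, 0], [0, -4], [1, 5]].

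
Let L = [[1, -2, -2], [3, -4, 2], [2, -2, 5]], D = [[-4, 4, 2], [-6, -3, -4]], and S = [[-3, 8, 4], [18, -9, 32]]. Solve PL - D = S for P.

PL = S + D = [[-7, 12, 6], [12, -12, 28]].
L is on the right of P, so right-multiply by L⁻¹: P = (S + D)L⁻¹.
det L = 2; the adjugate gives L⁻¹ = [[-8, 7, -6], [-11/2, 9/2, -4], [1, -1, 1]].
P = (S + D)L⁻¹ = [[-4, -1, 0], [-2, 2, 4]].

P = [[-4, -1, 0], [-2, 2, 4]]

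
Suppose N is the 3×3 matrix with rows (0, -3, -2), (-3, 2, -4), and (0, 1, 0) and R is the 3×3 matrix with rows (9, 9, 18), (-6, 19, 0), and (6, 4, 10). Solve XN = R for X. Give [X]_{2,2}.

2

Since N sits to the right of X, X = RN⁻¹.
det N = 6; the adjugate gives N⁻¹ = [[2/3, -1/3, 8/3], [0, 0, 1], [-1/2, 0, -3/2]].
X = RN⁻¹ = [[9, 9, 18], [-6, 19, 0], [6, 4, 10]] · [[2/3, -1/3, 8/3], [0, 0, 1], [-1/2, 0, -3/2]] = [[-3, -3, 6], [-4, 2, 3], [-1, -2, 5]].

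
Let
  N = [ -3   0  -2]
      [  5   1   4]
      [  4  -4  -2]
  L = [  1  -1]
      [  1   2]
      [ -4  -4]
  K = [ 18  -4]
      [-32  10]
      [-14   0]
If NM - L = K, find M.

NM = K + L = [[19, -5], [-31, 12], [-18, -4]].
Left-multiplying both sides by N⁻¹ gives M = N⁻¹(K + L).
det N = 6; the adjugate gives N⁻¹ = [[7/3, 4/3, 1/3], [13/3, 7/3, 1/3], [-4, -2, -1/2]].
M = N⁻¹(K + L) = [[-3, 3], [4, 5], [-5, -2]].

M = [[-3, 3], [4, 5], [-5, -2]]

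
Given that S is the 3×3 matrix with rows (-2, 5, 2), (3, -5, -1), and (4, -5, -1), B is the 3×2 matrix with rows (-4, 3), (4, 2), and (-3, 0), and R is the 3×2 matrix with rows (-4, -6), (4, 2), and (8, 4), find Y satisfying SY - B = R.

SY = R + B = [[-8, -3], [8, 4], [5, 4]].
Left-multiplying both sides by S⁻¹ gives Y = S⁻¹(R + B).
det S = 5, so S⁻¹ = [[0, -1, 1], [-1/5, -6/5, 4/5], [1, 2, -1]].
Y = S⁻¹(R + B) = [[-3, 0], [-4, -1], [3, 1]].

Y = [[-3, 0], [-4, -1], [3, 1]]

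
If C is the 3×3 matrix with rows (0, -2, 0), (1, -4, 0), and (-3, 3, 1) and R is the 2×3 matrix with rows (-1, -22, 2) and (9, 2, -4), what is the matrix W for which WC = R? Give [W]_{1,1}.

4

C is on the right of W, so right-multiply by C⁻¹: W = RC⁻¹.
det C = 2, so C⁻¹ = [[-2, 1, 0], [-1/2, 0, 0], [-9/2, 3, 1]].
W = RC⁻¹ = [[-1, -22, 2], [9, 2, -4]] · [[-2, 1, 0], [-1/2, 0, 0], [-9/2, 3, 1]] = [[4, 5, 2], [-1, -3, -4]].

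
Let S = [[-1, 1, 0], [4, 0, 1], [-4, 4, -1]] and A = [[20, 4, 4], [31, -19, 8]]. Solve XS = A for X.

X = [[-4, 6, 2], [1, 3, -5]]

Since S sits to the right of X, X = AS⁻¹.
det S = 4, so S⁻¹ = [[-1, 1/4, 1/4], [0, 1/4, 1/4], [4, 0, -1]].
X = AS⁻¹ = [[20, 4, 4], [31, -19, 8]] · [[-1, 1/4, 1/4], [0, 1/4, 1/4], [4, 0, -1]] = [[-4, 6, 2], [1, 3, -5]].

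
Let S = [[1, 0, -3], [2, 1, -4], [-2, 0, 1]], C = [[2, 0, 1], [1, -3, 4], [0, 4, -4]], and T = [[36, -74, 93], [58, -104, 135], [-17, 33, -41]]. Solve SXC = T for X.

X = [[2, -1, -2], [3, 2, 1], [-5, -1, 5]]

Left-multiply by S⁻¹ and right-multiply by C⁻¹: X = S⁻¹TC⁻¹.
det S = -5; the adjugate gives S⁻¹ = [[-1/5, 0, -3/5], [-6/5, 1, 2/5], [-2/5, 0, -1/5]].
det C = -4; the adjugate gives C⁻¹ = [[1, -1, -3/4], [-1, 2, 7/4], [-1, 2, 3/2]].
S⁻¹T = [[3, -5, 6], [8, -2, 7], [-11, 23, -29]].
X = (S⁻¹T)C⁻¹ = [[2, -1, -2], [3, 2, 1], [-5, -1, 5]].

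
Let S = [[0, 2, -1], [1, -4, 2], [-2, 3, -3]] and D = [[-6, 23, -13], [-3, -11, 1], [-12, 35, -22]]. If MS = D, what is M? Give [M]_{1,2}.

S is on the right of M, so right-multiply by S⁻¹: M = DS⁻¹.
det S = 3; the adjugate gives S⁻¹ = [[2, 1, 0], [-1/3, -2/3, -1/3], [-5/3, -4/3, -2/3]].
M = DS⁻¹ = [[-6, 23, -13], [-3, -11, 1], [-12, 35, -22]] · [[2, 1, 0], [-1/3, -2/3, -1/3], [-5/3, -4/3, -2/3]] = [[2, -4, 1], [-4, 3, 3], [1, -6, 3]].

-4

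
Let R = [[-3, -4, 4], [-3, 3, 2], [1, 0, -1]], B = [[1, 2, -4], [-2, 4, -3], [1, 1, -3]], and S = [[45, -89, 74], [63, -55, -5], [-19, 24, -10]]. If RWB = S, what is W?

W = [[-4, 3, 3], [0, -1, 4], [1, -5, 1]]

W = R⁻¹SB⁻¹ (apply R⁻¹ on the left and B⁻¹ on the right).
det R = 1, so R⁻¹ = [[-3, -4, -20], [-1, -1, -6], [-3, -4, -21]].
det B = -3; the adjugate gives B⁻¹ = [[3, -2/3, -10/3], [3, -1/3, -11/3], [2, -1/3, -8/3]].
R⁻¹S = [[-7, 7, -2], [6, 0, -9], [12, -17, 8]].
W = (R⁻¹S)B⁻¹ = [[-4, 3, 3], [0, -1, 4], [1, -5, 1]].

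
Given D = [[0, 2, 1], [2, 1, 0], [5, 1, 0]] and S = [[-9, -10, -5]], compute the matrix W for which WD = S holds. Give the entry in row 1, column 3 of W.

-3

Since D sits to the right of W, W = SD⁻¹.
det D = -3; the adjugate gives D⁻¹ = [[0, -1/3, 1/3], [0, 5/3, -2/3], [1, -10/3, 4/3]].
W = SD⁻¹ = [[-9, -10, -5]] · [[0, -1/3, 1/3], [0, 5/3, -2/3], [1, -10/3, 4/3]] = [[-5, 3, -3]].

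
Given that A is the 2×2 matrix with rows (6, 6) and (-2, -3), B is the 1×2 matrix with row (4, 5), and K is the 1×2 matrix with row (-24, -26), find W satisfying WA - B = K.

W = [[-3, 1]]

WA = K + B = [[-20, -21]].
A is on the right of W, so right-multiply by A⁻¹: W = (K + B)A⁻¹.
A has determinant -6; A⁻¹ = [[1/2, 1], [-1/3, -1]].
W = (K + B)A⁻¹ = [[-3, 1]].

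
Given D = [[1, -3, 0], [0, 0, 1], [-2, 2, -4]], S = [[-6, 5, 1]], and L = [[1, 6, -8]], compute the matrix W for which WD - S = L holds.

WD = L + S = [[-5, 11, -7]].
Right-multiplying both sides by D⁻¹ gives W = (L + S)D⁻¹.
det D = 4; the adjugate gives D⁻¹ = [[-1/2, -3, -3/4], [-1/2, -1, -1/4], [0, 1, 0]].
W = (L + S)D⁻¹ = [[-3, -3, 1]].

W = [[-3, -3, 1]]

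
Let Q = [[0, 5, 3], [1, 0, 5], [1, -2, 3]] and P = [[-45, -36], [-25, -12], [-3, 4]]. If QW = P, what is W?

W = [[0, -2], [-6, -6], [-5, -2]]

Since Q multiplies W on the left, W = Q⁻¹P.
Q has determinant 4; Q⁻¹ = [[5/2, -21/4, 25/4], [1/2, -3/4, 3/4], [-1/2, 5/4, -5/4]].
W = Q⁻¹P = [[5/2, -21/4, 25/4], [1/2, -3/4, 3/4], [-1/2, 5/4, -5/4]] · [[-45, -36], [-25, -12], [-3, 4]] = [[0, -2], [-6, -6], [-5, -2]].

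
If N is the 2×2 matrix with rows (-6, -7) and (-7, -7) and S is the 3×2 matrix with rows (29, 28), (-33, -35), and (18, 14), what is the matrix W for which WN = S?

W = [[1, -5], [2, 3], [4, -6]]

Since N sits to the right of W, W = SN⁻¹.
det N = -7; the adjugate gives N⁻¹ = [[1, -1], [-1, 6/7]].
W = SN⁻¹ = [[29, 28], [-33, -35], [18, 14]] · [[1, -1], [-1, 6/7]] = [[1, -5], [2, 3], [4, -6]].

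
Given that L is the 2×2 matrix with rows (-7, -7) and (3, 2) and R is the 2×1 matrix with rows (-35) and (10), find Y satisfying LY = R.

Y = [[0], [5]]

Left-multiplying both sides by L⁻¹ gives Y = L⁻¹R.
det L = 7, so L⁻¹ = [[2/7, 1], [-3/7, -1]].
Y = L⁻¹R = [[2/7, 1], [-3/7, -1]] · [[-35], [10]] = [[0], [5]].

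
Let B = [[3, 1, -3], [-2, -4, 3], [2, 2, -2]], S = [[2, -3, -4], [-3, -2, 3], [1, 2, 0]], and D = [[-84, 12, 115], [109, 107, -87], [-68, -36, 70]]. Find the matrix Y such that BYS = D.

Y = [[-4, -1, 3], [5, 5, -4], [3, -5, 2]]

Y = B⁻¹DS⁻¹ (apply B⁻¹ on the left and S⁻¹ on the right).
det B = -4; the adjugate gives B⁻¹ = [[-1/2, 1, 9/4], [-1/2, 0, 3/4], [-1, 1, 5/2]].
S has determinant -5; S⁻¹ = [[6/5, 8/5, 17/5], [-3/5, -4/5, -6/5], [4/5, 7/5, 13/5]].
B⁻¹D = [[-2, 20, 13], [-9, -33, -5], [23, 5, -27]].
Y = (B⁻¹D)S⁻¹ = [[-4, -1, 3], [5, 5, -4], [3, -5, 2]].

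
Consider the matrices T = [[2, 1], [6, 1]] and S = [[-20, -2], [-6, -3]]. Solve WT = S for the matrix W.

Right-multiplying both sides by T⁻¹ gives W = ST⁻¹.
T has determinant -4; T⁻¹ = [[-1/4, 1/4], [3/2, -1/2]].
W = ST⁻¹ = [[-20, -2], [-6, -3]] · [[-1/4, 1/4], [3/2, -1/2]] = [[2, -4], [-3, 0]].

W = [[2, -4], [-3, 0]]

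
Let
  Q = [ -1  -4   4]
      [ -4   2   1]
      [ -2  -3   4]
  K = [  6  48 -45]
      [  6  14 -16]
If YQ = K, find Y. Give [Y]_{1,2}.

3

Right-multiplying both sides by Q⁻¹ gives Y = KQ⁻¹.
det Q = -3; the adjugate gives Q⁻¹ = [[-11/3, -4/3, 4], [-14/3, -4/3, 5], [-16/3, -5/3, 6]].
Y = KQ⁻¹ = [[6, 48, -45], [6, 14, -16]] · [[-11/3, -4/3, 4], [-14/3, -4/3, 5], [-16/3, -5/3, 6]] = [[-6, 3, -6], [-2, 0, -2]].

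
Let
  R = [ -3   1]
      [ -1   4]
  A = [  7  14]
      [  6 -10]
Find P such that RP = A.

Since R multiplies P on the left, P = R⁻¹A.
det R = -11; the adjugate gives R⁻¹ = [[-4/11, 1/11], [-1/11, 3/11]].
P = R⁻¹A = [[-4/11, 1/11], [-1/11, 3/11]] · [[7, 14], [6, -10]] = [[-2, -6], [1, -4]].

P = [[-2, -6], [1, -4]]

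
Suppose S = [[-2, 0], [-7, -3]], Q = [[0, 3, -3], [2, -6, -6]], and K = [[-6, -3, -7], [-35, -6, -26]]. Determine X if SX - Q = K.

X = [[3, 0, 5], [4, 4, -1]]

SX = K + Q = [[-6, 0, -10], [-33, -12, -32]].
Left-multiplying both sides by S⁻¹ gives X = S⁻¹(K + Q).
det S = 6; the adjugate gives S⁻¹ = [[-1/2, 0], [7/6, -1/3]].
X = S⁻¹(K + Q) = [[3, 0, 5], [4, 4, -1]].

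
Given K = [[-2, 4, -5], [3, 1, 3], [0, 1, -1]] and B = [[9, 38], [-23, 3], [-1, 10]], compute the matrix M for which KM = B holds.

Left-multiplying both sides by K⁻¹ gives M = K⁻¹B.
K has determinant 5; K⁻¹ = [[-4/5, -1/5, 17/5], [3/5, 2/5, -9/5], [3/5, 2/5, -14/5]].
M = K⁻¹B = [[-4/5, -1/5, 17/5], [3/5, 2/5, -9/5], [3/5, 2/5, -14/5]] · [[9, 38], [-23, 3], [-1, 10]] = [[-6, 3], [-2, 6], [-1, -4]].

M = [[-6, 3], [-2, 6], [-1, -4]]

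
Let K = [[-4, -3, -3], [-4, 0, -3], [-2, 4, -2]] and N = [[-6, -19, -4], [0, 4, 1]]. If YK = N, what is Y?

Since K sits to the right of Y, Y = NK⁻¹.
det K = 6, so K⁻¹ = [[2, -3, 3/2], [-1/3, 1/3, 0], [-8/3, 11/3, -2]].
Y = NK⁻¹ = [[-6, -19, -4], [0, 4, 1]] · [[2, -3, 3/2], [-1/3, 1/3, 0], [-8/3, 11/3, -2]] = [[5, -3, -1], [-4, 5, -2]].

Y = [[5, -3, -1], [-4, 5, -2]]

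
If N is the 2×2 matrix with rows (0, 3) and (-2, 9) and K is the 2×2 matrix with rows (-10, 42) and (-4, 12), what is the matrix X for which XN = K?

Since N sits to the right of X, X = KN⁻¹.
N has determinant 6; N⁻¹ = [[3/2, -1/2], [1/3, 0]].
X = KN⁻¹ = [[-10, 42], [-4, 12]] · [[3/2, -1/2], [1/3, 0]] = [[-1, 5], [-2, 2]].

X = [[-1, 5], [-2, 2]]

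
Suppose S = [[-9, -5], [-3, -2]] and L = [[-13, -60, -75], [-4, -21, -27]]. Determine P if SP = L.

S is on the left of P, so left-multiply by S⁻¹: P = S⁻¹L.
det S = 3; the adjugate gives S⁻¹ = [[-2/3, 5/3], [1, -3]].
P = S⁻¹L = [[-2/3, 5/3], [1, -3]] · [[-13, -60, -75], [-4, -21, -27]] = [[2, 5, 5], [-1, 3, 6]].

P = [[2, 5, 5], [-1, 3, 6]]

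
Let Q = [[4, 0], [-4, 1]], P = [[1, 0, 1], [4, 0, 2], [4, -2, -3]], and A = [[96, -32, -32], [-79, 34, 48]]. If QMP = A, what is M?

Isolating M: multiply by Q⁻¹ from the left and P⁻¹ from the right, so M = Q⁻¹AP⁻¹.
det Q = 4; the adjugate gives Q⁻¹ = [[1/4, 0], [1, 1]].
det P = -4, so P⁻¹ = [[-1, 1/2, 0], [-5, 7/4, -1/2], [2, -1/2, 0]].
Q⁻¹A = [[24, -8, -8], [17, 2, 16]].
M = (Q⁻¹A)P⁻¹ = [[0, 2, 4], [5, 4, -1]].

M = [[0, 2, 4], [5, 4, -1]]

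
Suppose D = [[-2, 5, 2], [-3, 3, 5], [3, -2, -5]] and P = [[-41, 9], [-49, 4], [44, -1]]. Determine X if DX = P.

X = [[3, 5], [-5, 3], [-5, 2]]

Since D multiplies X on the left, X = D⁻¹P.
det D = 4, so D⁻¹ = [[-5/4, 21/4, 19/4], [0, 1, 1], [-3/4, 11/4, 9/4]].
X = D⁻¹P = [[-5/4, 21/4, 19/4], [0, 1, 1], [-3/4, 11/4, 9/4]] · [[-41, 9], [-49, 4], [44, -1]] = [[3, 5], [-5, 3], [-5, 2]].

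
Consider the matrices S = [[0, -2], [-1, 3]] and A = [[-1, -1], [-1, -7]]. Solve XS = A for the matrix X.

X = [[2, 1], [5, 1]]

Since S sits to the right of X, X = AS⁻¹.
S has determinant -2; S⁻¹ = [[-3/2, -1], [-1/2, 0]].
X = AS⁻¹ = [[-1, -1], [-1, -7]] · [[-3/2, -1], [-1/2, 0]] = [[2, 1], [5, 1]].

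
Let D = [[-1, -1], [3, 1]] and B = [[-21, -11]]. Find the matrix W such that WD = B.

D is on the right of W, so right-multiply by D⁻¹: W = BD⁻¹.
det D = 2; the adjugate gives D⁻¹ = [[1/2, 1/2], [-3/2, -1/2]].
W = BD⁻¹ = [[-21, -11]] · [[1/2, 1/2], [-3/2, -1/2]] = [[6, -5]].

W = [[6, -5]]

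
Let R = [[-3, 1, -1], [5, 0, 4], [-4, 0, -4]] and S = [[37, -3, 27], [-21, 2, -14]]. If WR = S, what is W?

R is on the right of W, so right-multiply by R⁻¹: W = SR⁻¹.
det R = 4; the adjugate gives R⁻¹ = [[0, 1, 1], [1, 2, 7/4], [0, -1, -5/4]].
W = SR⁻¹ = [[37, -3, 27], [-21, 2, -14]] · [[0, 1, 1], [1, 2, 7/4], [0, -1, -5/4]] = [[-3, 4, -2], [2, -3, 0]].

W = [[-3, 4, -2], [2, -3, 0]]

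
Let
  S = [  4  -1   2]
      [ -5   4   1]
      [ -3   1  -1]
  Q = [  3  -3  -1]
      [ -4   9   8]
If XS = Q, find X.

S is on the right of X, so right-multiply by S⁻¹: X = QS⁻¹.
det S = 2, so S⁻¹ = [[-5/2, 1/2, -9/2], [-4, 1, -7], [7/2, -1/2, 11/2]].
X = QS⁻¹ = [[3, -3, -1], [-4, 9, 8]] · [[-5/2, 1/2, -9/2], [-4, 1, -7], [7/2, -1/2, 11/2]] = [[1, -1, 2], [2, 3, -1]].

X = [[1, -1, 2], [2, 3, -1]]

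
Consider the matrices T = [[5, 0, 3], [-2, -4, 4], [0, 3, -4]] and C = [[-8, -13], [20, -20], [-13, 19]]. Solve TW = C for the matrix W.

Left-multiplying both sides by T⁻¹ gives W = T⁻¹C.
T has determinant 2; T⁻¹ = [[2, 9/2, 6], [-4, -10, -13], [-3, -15/2, -10]].
W = T⁻¹C = [[2, 9/2, 6], [-4, -10, -13], [-3, -15/2, -10]] · [[-8, -13], [20, -20], [-13, 19]] = [[-4, -2], [1, 5], [4, -1]].

W = [[-4, -2], [1, 5], [4, -1]]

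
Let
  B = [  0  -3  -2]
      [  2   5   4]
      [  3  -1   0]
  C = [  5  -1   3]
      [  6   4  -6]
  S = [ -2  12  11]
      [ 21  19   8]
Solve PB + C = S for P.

P = [[4, 4, -5], [-1, 3, 3]]

PB = S − C = [[-7, 13, 8], [15, 15, 14]].
Right-multiplying both sides by B⁻¹ gives P = (S − C)B⁻¹.
det B = -2; the adjugate gives B⁻¹ = [[-2, -1, 1], [-6, -3, 2], [17/2, 9/2, -3]].
P = (S − C)B⁻¹ = [[4, 4, -5], [-1, 3, 3]].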